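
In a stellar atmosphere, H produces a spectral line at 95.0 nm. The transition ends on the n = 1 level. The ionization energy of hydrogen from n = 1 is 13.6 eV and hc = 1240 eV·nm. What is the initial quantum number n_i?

The photon energy is ΔE = hc/λ = 1240 / 95.0 = 13.05 eV.
With Z = 1, ΔE = 13.60 × (1/n_f² − 1/n_i²), so 1/n_f² − 1/n_i² = 0.9598.
With n_f = 1: 1/n_i² = 1/1 − 0.9598 = 0.04025, so n_i ≈ 4.98.

n_i = 5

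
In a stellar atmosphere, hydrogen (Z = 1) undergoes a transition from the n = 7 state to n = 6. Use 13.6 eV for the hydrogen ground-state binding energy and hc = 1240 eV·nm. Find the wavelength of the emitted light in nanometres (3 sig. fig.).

ΔE = 13.60 × (1/6² − 1/7²) = 13.60 × 0.007370 = 0.1002 eV.
λ = hc/ΔE = 1240 / 0.1002 = 12400 nm.

12400 nm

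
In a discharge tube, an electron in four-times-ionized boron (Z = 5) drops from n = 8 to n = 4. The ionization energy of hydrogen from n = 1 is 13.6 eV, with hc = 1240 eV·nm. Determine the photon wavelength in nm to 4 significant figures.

For Z = 5 the level energies scale as Z², so the effective Rydberg energy is 13.6 × 25 = 340.0 eV.
ΔE = 340.0 × (1/4² − 1/8²) = 340.0 × 0.04688 = 15.94 eV.
λ = hc/ΔE = 1240 / 15.94 = 77.80 nm.

77.80 nm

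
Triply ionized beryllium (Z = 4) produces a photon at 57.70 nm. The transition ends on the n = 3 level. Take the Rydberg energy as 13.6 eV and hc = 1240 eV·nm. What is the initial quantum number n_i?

n_i = 9

The photon energy is ΔE = hc/λ = 1240 / 57.70 = 21.49 eV.
With Z = 4, ΔE = 217.6 × (1/n_f² − 1/n_i²), so 1/n_f² − 1/n_i² = 0.09876.
With n_f = 3: 1/n_i² = 1/9 − 0.09876 = 0.01235, so n_i ≈ 9.00.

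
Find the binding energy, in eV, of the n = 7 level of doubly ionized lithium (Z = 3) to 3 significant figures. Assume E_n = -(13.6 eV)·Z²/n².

E_n = −13.6 Z²/n² = −122.4/n² eV for Z = 3.
E_7 = −122.4/49 = −2.50 eV, so ionization (to E = 0) requires 2.50 eV.

2.50 eV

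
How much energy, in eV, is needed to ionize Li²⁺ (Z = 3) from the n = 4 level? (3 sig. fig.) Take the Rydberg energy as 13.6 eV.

E_n = −13.6 Z²/n² = −122.4/n² eV for Z = 3.
E_4 = −122.4/16 = −7.65 eV, so ionization (to E = 0) requires 7.65 eV.

7.65 eV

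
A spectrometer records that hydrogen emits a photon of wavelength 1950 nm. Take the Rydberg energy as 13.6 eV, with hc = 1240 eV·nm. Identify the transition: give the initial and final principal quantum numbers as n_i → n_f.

The photon energy is ΔE = hc/λ = 1240 / 1950 = 0.6359 eV.
With Z = 1, ΔE = 13.60 × (1/n_f² − 1/n_i²), so 1/n_f² − 1/n_i² = 0.04676.
Trying n_f = 4 gives 1/n_i² = 0.01574, i.e. n_i ≈ 8; this pair matches.

n_i = 8, n_f = 4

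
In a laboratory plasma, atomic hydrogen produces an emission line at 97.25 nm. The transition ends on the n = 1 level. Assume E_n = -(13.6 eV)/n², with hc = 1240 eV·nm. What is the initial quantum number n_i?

The photon energy is ΔE = hc/λ = 1240 / 97.25 = 12.75 eV.
With Z = 1, ΔE = 13.60 × (1/n_f² − 1/n_i²), so 1/n_f² − 1/n_i² = 0.9375.
With n_f = 1: 1/n_i² = 1/1 − 0.9375 = 0.06245, so n_i ≈ 4.00.

n_i = 4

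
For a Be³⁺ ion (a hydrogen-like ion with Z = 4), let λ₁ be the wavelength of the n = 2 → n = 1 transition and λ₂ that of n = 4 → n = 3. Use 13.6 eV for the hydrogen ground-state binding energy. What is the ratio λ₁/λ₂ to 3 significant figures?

λ ∝ 1/ΔE ∝ 1/(1/n_f² − 1/n_i²), and the Z² and hc factors cancel in the ratio.
λ₁/λ₂ = (1/3² − 1/4²)/(1/1² − 1/2²) = 0.04861/0.7500 = 0.0648.

0.0648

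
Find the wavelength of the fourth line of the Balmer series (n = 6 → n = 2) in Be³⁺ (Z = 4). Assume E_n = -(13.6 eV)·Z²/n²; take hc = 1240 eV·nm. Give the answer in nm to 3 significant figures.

25.6 nm

The Balmer series terminates on n_f = 2; the fourth line has n_i = 2+4 = 6.
ΔE = 217.6 × (1/2² − 1/6²) = 48.36 eV.
λ = 1240 / 48.36 = 25.6 nm.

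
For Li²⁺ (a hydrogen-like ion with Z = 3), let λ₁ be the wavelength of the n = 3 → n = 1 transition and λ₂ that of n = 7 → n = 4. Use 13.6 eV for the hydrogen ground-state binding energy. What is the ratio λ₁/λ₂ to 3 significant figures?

λ ∝ 1/ΔE ∝ 1/(1/n_f² − 1/n_i²), and the Z² and hc factors cancel in the ratio.
λ₁/λ₂ = (1/4² − 1/7²)/(1/1² − 1/3²) = 0.04209/0.8889 = 0.0474.

0.0474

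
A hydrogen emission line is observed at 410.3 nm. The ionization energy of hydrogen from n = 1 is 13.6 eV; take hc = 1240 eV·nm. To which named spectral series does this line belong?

ΔE = 1240/410.3 = 3.022 eV.
This matches 13.6 × (1/2² − 1/6²), so n_f = 2: the Balmer series.

Balmer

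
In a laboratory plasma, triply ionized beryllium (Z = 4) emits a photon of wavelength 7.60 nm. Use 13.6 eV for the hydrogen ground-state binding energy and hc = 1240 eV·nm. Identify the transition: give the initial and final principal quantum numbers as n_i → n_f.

n_i = 2, n_f = 1

The photon energy is ΔE = hc/λ = 1240 / 7.60 = 163.2 eV.
With Z = 4, ΔE = 217.6 × (1/n_f² − 1/n_i²), so 1/n_f² − 1/n_i² = 0.7498.
Trying n_f = 1 gives 1/n_i² = 0.2502, i.e. n_i ≈ 2; this pair matches.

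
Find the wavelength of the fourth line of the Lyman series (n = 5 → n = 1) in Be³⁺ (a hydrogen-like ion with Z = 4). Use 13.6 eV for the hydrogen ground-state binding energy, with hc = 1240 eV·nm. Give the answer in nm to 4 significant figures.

5.936 nm

The Lyman series terminates on n_f = 1; the fourth line has n_i = 1+4 = 5.
ΔE = 217.6 × (1/1² − 1/5²) = 208.9 eV.
λ = 1240 / 208.9 = 5.936 nm.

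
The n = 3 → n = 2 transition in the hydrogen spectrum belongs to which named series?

The series is set by the lower level: n_f = 2 is the Balmer series.

Balmer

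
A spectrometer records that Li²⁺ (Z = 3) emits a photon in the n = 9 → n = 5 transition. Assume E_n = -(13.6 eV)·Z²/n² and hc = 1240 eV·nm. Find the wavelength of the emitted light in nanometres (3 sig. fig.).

For Z = 3 the level energies scale as Z², so the effective Rydberg energy is 13.6 × 9 = 122.4 eV.
ΔE = 122.4 × (1/5² − 1/9²) = 122.4 × 0.02765 = 3.385 eV.
λ = hc/ΔE = 1240 / 3.385 = 366 nm.

366 nm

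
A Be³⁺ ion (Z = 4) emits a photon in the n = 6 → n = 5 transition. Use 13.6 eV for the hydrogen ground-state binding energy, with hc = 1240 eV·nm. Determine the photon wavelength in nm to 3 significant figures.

466 nm

For Z = 4 the level energies scale as Z², so the effective Rydberg energy is 13.6 × 16 = 217.6 eV.
ΔE = 217.6 × (1/5² − 1/6²) = 217.6 × 0.01222 = 2.660 eV.
λ = hc/ΔE = 1240 / 2.660 = 466 nm.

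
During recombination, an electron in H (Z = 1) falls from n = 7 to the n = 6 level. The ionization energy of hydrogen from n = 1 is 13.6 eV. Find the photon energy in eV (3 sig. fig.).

E_7 = −13.60/49 = −0.2776 eV and E_6 = −13.60/36 = −0.3778 eV.
The photon energy is |E_7 − E_6| = 0.100 eV.

0.100 eV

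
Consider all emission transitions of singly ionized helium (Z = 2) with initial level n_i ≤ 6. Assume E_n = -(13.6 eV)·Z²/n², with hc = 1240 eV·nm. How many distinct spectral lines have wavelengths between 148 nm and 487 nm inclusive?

4

Enumerate all n_i → n_f pairs with 1 ≤ n_f < n_i ≤ 6 and compute λ = 1240 / [13.6·4·(1/n_f² − 1/n_i²)].
Lines falling in [148, 487] nm: 3→2 (164.1 nm), 6→3 (273.5 nm), 5→3 (320.5 nm), 4→3 (468.9 nm).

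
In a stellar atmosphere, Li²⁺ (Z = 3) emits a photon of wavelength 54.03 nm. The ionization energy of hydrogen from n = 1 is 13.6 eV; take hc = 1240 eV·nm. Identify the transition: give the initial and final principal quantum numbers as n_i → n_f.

n_i = 4, n_f = 2

The photon energy is ΔE = hc/λ = 1240 / 54.03 = 22.95 eV.
With Z = 3, ΔE = 122.4 × (1/n_f² − 1/n_i²), so 1/n_f² − 1/n_i² = 0.1875.
Trying n_f = 2 gives 1/n_i² = 0.06250, i.e. n_i ≈ 4; this pair matches.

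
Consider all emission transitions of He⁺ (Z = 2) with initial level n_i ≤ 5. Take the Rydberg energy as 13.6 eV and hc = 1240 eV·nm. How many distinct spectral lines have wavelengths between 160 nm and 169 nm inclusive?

1

Enumerate all n_i → n_f pairs with 1 ≤ n_f < n_i ≤ 5 and compute λ = 1240 / [13.6·4·(1/n_f² − 1/n_i²)].
Lines falling in [160, 169] nm: 3→2 (164.1 nm).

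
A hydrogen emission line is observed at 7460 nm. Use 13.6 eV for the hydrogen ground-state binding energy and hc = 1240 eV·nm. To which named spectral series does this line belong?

Pfund

ΔE = 1240/7460 = 0.1662 eV.
This matches 13.6 × (1/5² − 1/6²), so n_f = 5: the Pfund series.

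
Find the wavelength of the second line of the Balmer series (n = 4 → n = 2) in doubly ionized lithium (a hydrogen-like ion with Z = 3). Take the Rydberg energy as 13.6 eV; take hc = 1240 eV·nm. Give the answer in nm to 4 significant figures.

54.03 nm

The Balmer series terminates on n_f = 2; the second line has n_i = 2+2 = 4.
ΔE = 122.4 × (1/2² − 1/4²) = 22.95 eV.
λ = 1240 / 22.95 = 54.03 nm.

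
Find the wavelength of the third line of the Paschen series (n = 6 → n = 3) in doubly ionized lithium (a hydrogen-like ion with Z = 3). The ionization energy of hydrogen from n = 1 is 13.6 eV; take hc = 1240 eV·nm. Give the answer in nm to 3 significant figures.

The Paschen series terminates on n_f = 3; the third line has n_i = 3+3 = 6.
ΔE = 122.4 × (1/3² − 1/6²) = 10.20 eV.
λ = 1240 / 10.20 = 122 nm.

122 nm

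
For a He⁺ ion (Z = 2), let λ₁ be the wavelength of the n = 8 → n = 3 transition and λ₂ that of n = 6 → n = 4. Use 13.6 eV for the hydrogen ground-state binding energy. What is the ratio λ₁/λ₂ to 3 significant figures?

0.364

λ ∝ 1/ΔE ∝ 1/(1/n_f² − 1/n_i²), and the Z² and hc factors cancel in the ratio.
λ₁/λ₂ = (1/4² − 1/6²)/(1/3² − 1/8²) = 0.03472/0.09549 = 0.364.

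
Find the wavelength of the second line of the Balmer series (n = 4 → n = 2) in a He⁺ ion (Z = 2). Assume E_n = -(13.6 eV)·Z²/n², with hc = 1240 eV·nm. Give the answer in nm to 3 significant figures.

The Balmer series terminates on n_f = 2; the second line has n_i = 2+2 = 4.
ΔE = 54.40 × (1/2² − 1/4²) = 10.20 eV.
λ = 1240 / 10.20 = 122 nm.

122 nm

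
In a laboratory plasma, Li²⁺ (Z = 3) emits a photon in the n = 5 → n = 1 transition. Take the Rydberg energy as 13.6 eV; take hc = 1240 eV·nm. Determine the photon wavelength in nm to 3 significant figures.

For Z = 3 the level energies scale as Z², so the effective Rydberg energy is 13.6 × 9 = 122.4 eV.
ΔE = 122.4 × (1/1² − 1/5²) = 122.4 × 0.9600 = 117.5 eV.
λ = hc/ΔE = 1240 / 117.5 = 10.6 nm.

10.6 nm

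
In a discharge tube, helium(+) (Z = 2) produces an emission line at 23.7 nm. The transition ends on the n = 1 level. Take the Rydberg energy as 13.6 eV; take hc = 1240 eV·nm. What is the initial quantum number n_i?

The photon energy is ΔE = hc/λ = 1240 / 23.7 = 52.32 eV.
With Z = 2, ΔE = 54.40 × (1/n_f² − 1/n_i²), so 1/n_f² − 1/n_i² = 0.9618.
With n_f = 1: 1/n_i² = 1/1 − 0.9618 = 0.03822, so n_i ≈ 5.11.

n_i = 5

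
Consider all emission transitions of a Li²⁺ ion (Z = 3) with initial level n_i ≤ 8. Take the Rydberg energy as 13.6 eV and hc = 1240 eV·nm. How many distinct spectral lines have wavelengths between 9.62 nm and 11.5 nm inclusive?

6

Enumerate all n_i → n_f pairs with 1 ≤ n_f < n_i ≤ 8 and compute λ = 1240 / [13.6·9·(1/n_f² − 1/n_i²)].
Lines falling in [9.62, 11.5] nm: 8→1 (10.29 nm), 7→1 (10.34 nm), 6→1 (10.42 nm), 5→1 (10.55 nm), 4→1 (10.81 nm), 3→1 (11.40 nm).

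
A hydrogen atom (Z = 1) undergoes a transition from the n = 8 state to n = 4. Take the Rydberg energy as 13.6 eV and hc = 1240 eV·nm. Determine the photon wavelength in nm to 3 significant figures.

ΔE = 13.60 × (1/4² − 1/8²) = 13.60 × 0.04688 = 0.6375 eV.
λ = hc/ΔE = 1240 / 0.6375 = 1950 nm.
This line belongs to the Brackett series.

1950 nm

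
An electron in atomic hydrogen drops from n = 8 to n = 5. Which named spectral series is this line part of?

Pfund

The series is set by the lower level: n_f = 5 is the Pfund series.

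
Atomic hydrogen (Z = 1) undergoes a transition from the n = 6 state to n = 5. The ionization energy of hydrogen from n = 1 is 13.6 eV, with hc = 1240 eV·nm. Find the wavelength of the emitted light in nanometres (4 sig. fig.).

7460 nm

ΔE = 13.60 × (1/5² − 1/6²) = 13.60 × 0.01222 = 0.1662 eV.
λ = hc/ΔE = 1240 / 0.1662 = 7460 nm.
This line belongs to the Pfund series.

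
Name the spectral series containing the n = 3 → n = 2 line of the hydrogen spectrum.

The series is set by the lower level: n_f = 2 is the Balmer series.

Balmer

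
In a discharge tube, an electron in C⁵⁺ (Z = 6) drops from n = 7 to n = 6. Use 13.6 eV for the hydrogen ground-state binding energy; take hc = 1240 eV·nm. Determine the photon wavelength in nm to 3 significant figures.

344 nm

For Z = 6 the level energies scale as Z², so the effective Rydberg energy is 13.6 × 36 = 489.6 eV.
ΔE = 489.6 × (1/6² − 1/7²) = 489.6 × 0.007370 = 3.608 eV.
λ = hc/ΔE = 1240 / 3.608 = 344 nm.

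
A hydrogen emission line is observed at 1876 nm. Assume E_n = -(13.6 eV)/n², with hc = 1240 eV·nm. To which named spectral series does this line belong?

ΔE = 1240/1876 = 0.6610 eV.
This matches 13.6 × (1/3² − 1/4²), so n_f = 3: the Paschen series.

Paschen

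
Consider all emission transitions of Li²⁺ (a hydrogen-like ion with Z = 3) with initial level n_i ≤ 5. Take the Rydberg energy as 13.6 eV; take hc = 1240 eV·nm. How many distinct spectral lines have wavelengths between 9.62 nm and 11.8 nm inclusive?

Enumerate all n_i → n_f pairs with 1 ≤ n_f < n_i ≤ 5 and compute λ = 1240 / [13.6·9·(1/n_f² − 1/n_i²)].
Lines falling in [9.62, 11.8] nm: 5→1 (10.55 nm), 4→1 (10.81 nm), 3→1 (11.40 nm).

3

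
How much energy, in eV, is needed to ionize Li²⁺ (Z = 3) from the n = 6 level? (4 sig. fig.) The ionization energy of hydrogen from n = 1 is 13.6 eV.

3.400 eV

E_n = −13.6 Z²/n² = −122.4/n² eV for Z = 3.
E_6 = −122.4/36 = −3.400 eV, so ionization (to E = 0) requires 3.400 eV.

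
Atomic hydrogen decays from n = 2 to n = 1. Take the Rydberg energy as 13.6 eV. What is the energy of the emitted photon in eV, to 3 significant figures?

E_2 = −13.60/4 = −3.400 eV and E_1 = −13.60/1 = −13.60 eV.
The photon energy is |E_2 − E_1| = 10.2 eV.

10.2 eV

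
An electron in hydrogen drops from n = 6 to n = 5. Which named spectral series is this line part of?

Pfund

The series is set by the lower level: n_f = 5 is the Pfund series.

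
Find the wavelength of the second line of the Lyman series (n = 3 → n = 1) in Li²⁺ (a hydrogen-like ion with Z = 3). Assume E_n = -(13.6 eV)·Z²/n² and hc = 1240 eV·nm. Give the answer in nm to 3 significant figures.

The Lyman series terminates on n_f = 1; the second line has n_i = 1+2 = 3.
ΔE = 122.4 × (1/1² − 1/3²) = 108.8 eV.
λ = 1240 / 108.8 = 11.4 nm.

11.4 nm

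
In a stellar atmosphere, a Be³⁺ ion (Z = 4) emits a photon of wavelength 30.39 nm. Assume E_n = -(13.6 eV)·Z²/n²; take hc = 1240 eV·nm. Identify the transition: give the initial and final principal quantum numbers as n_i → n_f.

The photon energy is ΔE = hc/λ = 1240 / 30.39 = 40.80 eV.
With Z = 4, ΔE = 217.6 × (1/n_f² − 1/n_i²), so 1/n_f² − 1/n_i² = 0.1875.
Trying n_f = 2 gives 1/n_i² = 0.06249, i.e. n_i ≈ 4; this pair matches.

n_i = 4, n_f = 2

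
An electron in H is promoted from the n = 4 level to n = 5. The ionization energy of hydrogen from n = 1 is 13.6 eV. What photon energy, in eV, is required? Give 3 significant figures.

E_5 = −13.60/25 = −0.5440 eV and E_4 = −13.60/16 = −0.8500 eV.
The photon energy is |E_5 − E_4| = 0.306 eV.

0.306 eV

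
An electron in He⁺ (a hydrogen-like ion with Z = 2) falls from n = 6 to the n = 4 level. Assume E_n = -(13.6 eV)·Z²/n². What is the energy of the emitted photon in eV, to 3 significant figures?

The Bohr energies scale as Z², so for Z = 2: E_n = −54.40/n² eV.
E_6 = −54.40/36 = −1.511 eV and E_4 = −54.40/16 = −3.400 eV.
The photon energy is |E_6 − E_4| = 1.89 eV.

1.89 eV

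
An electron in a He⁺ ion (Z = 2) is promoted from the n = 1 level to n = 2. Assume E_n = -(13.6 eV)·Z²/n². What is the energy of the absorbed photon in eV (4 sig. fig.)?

The Bohr energies scale as Z², so for Z = 2: E_n = −54.40/n² eV.
E_2 = −54.40/4 = −13.60 eV and E_1 = −54.40/1 = −54.40 eV.
The photon energy is |E_2 − E_1| = 40.80 eV.

40.80 eV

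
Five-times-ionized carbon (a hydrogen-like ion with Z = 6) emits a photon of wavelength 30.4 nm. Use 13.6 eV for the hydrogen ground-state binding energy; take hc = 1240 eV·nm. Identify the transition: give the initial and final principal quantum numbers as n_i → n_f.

n_i = 6, n_f = 3

The photon energy is ΔE = hc/λ = 1240 / 30.4 = 40.79 eV.
With Z = 6, ΔE = 489.6 × (1/n_f² − 1/n_i²), so 1/n_f² − 1/n_i² = 0.08331.
Trying n_f = 3 gives 1/n_i² = 0.02780, i.e. n_i ≈ 6; this pair matches.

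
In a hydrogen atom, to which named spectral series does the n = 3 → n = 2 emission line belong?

The series is set by the lower level: n_f = 2 is the Balmer series.

Balmer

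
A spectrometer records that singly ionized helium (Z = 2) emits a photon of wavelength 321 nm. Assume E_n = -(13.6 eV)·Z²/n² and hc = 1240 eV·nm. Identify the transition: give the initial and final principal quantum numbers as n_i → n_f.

The photon energy is ΔE = hc/λ = 1240 / 321 = 3.863 eV.
With Z = 2, ΔE = 54.40 × (1/n_f² − 1/n_i²), so 1/n_f² − 1/n_i² = 0.07101.
Trying n_f = 3 gives 1/n_i² = 0.04010, i.e. n_i ≈ 5; this pair matches.

n_i = 5, n_f = 3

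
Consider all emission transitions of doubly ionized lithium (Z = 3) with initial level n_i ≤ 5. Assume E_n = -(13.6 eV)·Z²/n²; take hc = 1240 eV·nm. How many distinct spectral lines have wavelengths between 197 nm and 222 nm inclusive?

1

Enumerate all n_i → n_f pairs with 1 ≤ n_f < n_i ≤ 5 and compute λ = 1240 / [13.6·9·(1/n_f² − 1/n_i²)].
Lines falling in [197, 222] nm: 4→3 (208.4 nm).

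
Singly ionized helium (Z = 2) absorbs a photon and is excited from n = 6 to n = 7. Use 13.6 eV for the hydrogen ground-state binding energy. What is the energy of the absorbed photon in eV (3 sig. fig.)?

0.401 eV

The Bohr energies scale as Z², so for Z = 2: E_n = −54.40/n² eV.
E_7 = −54.40/49 = −1.110 eV and E_6 = −54.40/36 = −1.511 eV.
The photon energy is |E_7 − E_6| = 0.401 eV.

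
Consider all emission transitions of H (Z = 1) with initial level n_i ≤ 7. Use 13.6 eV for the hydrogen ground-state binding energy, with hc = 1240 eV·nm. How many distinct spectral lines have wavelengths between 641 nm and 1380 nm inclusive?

4

Enumerate all n_i → n_f pairs with 1 ≤ n_f < n_i ≤ 7 and compute λ = 1240 / [13.6·1·(1/n_f² − 1/n_i²)].
Lines falling in [641, 1380] nm: 3→2 (656.5 nm), 7→3 (1005 nm), 6→3 (1094 nm), 5→3 (1282 nm).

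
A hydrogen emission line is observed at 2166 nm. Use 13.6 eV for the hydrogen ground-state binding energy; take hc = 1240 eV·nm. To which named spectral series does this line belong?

ΔE = 1240/2166 = 0.5725 eV.
This matches 13.6 × (1/4² − 1/7²), so n_f = 4: the Brackett series.

Brackett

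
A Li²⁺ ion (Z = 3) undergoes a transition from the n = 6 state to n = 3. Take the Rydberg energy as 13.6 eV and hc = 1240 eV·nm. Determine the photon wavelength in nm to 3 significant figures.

For Z = 3 the level energies scale as Z², so the effective Rydberg energy is 13.6 × 9 = 122.4 eV.
ΔE = 122.4 × (1/3² − 1/6²) = 122.4 × 0.08333 = 10.20 eV.
λ = hc/ΔE = 1240 / 10.20 = 122 nm.

122 nm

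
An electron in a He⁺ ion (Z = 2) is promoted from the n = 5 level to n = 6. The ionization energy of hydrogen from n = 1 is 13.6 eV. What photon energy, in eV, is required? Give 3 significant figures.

The Bohr energies scale as Z², so for Z = 2: E_n = −54.40/n² eV.
E_6 = −54.40/36 = −1.511 eV and E_5 = −54.40/25 = −2.176 eV.
The photon energy is |E_6 − E_5| = 0.665 eV.

0.665 eV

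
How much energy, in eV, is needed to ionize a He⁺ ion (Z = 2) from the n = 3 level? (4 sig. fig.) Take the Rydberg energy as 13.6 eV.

E_n = −13.6 Z²/n² = −54.40/n² eV for Z = 2.
E_3 = −54.40/9 = −6.044 eV, so ionization (to E = 0) requires 6.044 eV.

6.044 eV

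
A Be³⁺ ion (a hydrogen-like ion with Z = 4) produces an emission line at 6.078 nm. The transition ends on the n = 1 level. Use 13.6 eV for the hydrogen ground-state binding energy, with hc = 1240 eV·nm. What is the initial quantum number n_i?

n_i = 4

The photon energy is ΔE = hc/λ = 1240 / 6.078 = 204.0 eV.
With Z = 4, ΔE = 217.6 × (1/n_f² − 1/n_i²), so 1/n_f² − 1/n_i² = 0.9376.
With n_f = 1: 1/n_i² = 1/1 − 0.9376 = 0.06243, so n_i ≈ 4.00.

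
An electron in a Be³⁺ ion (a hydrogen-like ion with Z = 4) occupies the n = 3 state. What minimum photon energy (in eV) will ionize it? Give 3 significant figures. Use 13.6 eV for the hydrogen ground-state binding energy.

E_n = −13.6 Z²/n² = −217.6/n² eV for Z = 4.
E_3 = −217.6/9 = −24.2 eV, so ionization (to E = 0) requires 24.2 eV.

24.2 eV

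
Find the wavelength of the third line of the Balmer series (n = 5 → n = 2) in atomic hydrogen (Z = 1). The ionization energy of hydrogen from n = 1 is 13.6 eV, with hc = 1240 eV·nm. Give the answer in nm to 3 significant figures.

The Balmer series terminates on n_f = 2; the third line has n_i = 2+3 = 5.
ΔE = 13.60 × (1/2² − 1/5²) = 2.856 eV.
λ = 1240 / 2.856 = 434 nm.

434 nm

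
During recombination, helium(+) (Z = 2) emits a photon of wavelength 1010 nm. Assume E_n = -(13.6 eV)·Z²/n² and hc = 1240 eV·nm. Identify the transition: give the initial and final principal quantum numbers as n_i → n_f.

The photon energy is ΔE = hc/λ = 1240 / 1010 = 1.228 eV.
With Z = 2, ΔE = 54.40 × (1/n_f² − 1/n_i²), so 1/n_f² − 1/n_i² = 0.02257.
Trying n_f = 4 gives 1/n_i² = 0.03993, i.e. n_i ≈ 5; this pair matches.

n_i = 5, n_f = 4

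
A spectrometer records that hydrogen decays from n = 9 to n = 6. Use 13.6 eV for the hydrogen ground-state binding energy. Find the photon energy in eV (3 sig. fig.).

E_9 = −13.60/81 = −0.1679 eV and E_6 = −13.60/36 = −0.3778 eV.
The photon energy is |E_9 − E_6| = 0.210 eV.

0.210 eV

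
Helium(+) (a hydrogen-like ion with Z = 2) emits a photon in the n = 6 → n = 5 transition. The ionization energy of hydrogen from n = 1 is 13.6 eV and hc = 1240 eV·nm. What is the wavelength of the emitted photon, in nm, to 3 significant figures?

For Z = 2 the level energies scale as Z², so the effective Rydberg energy is 13.6 × 4 = 54.40 eV.
ΔE = 54.40 × (1/5² − 1/6²) = 54.40 × 0.01222 = 0.6649 eV.
λ = hc/ΔE = 1240 / 0.6649 = 1860 nm.

1860 nm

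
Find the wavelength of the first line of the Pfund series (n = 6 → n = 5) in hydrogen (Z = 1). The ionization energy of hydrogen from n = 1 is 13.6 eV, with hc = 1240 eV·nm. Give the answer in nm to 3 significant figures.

The Pfund series terminates on n_f = 5; the first line has n_i = 5+1 = 6.
ΔE = 13.60 × (1/5² − 1/6²) = 0.1662 eV.
λ = 1240 / 0.1662 = 7460 nm.

7460 nm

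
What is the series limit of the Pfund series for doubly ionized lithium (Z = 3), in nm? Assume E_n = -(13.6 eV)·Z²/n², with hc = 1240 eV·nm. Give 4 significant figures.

253.3 nm

The Pfund series has lower level n_f = 5; the series limit corresponds to n_i → ∞.
ΔE_max = 13.6 × 9 / 5² = 4.896 eV.
λ_min = 1240 / 4.896 = 253.3 nm.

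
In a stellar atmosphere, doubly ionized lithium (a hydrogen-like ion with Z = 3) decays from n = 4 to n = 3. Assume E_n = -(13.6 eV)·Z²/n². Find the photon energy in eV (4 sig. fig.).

The Bohr energies scale as Z², so for Z = 3: E_n = −122.4/n² eV.
E_4 = −122.4/16 = −7.650 eV and E_3 = −122.4/9 = −13.60 eV.
The photon energy is |E_4 − E_3| = 5.950 eV.

5.950 eV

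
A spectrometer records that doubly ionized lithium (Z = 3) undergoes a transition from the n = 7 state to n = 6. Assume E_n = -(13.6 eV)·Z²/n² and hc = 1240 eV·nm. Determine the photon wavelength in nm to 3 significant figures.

1370 nm

For Z = 3 the level energies scale as Z², so the effective Rydberg energy is 13.6 × 9 = 122.4 eV.
ΔE = 122.4 × (1/6² − 1/7²) = 122.4 × 0.007370 = 0.9020 eV.
λ = hc/ΔE = 1240 / 0.9020 = 1370 nm.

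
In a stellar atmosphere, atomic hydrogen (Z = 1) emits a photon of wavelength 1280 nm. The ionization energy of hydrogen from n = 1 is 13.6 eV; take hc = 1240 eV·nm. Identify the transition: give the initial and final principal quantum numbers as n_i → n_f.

The photon energy is ΔE = hc/λ = 1240 / 1280 = 0.9688 eV.
With Z = 1, ΔE = 13.60 × (1/n_f² − 1/n_i²), so 1/n_f² − 1/n_i² = 0.07123.
Trying n_f = 3 gives 1/n_i² = 0.03988, i.e. n_i ≈ 5; this pair matches.

n_i = 5, n_f = 3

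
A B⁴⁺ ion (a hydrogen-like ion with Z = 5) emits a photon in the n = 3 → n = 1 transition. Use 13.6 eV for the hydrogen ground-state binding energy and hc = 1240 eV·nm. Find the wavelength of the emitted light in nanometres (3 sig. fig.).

4.10 nm

For Z = 5 the level energies scale as Z², so the effective Rydberg energy is 13.6 × 25 = 340.0 eV.
ΔE = 340.0 × (1/1² − 1/3²) = 340.0 × 0.8889 = 302.2 eV.
λ = hc/ΔE = 1240 / 302.2 = 4.10 nm.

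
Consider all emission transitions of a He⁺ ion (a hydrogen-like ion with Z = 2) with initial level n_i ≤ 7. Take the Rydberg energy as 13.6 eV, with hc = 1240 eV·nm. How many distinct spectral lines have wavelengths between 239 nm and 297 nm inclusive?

2

Enumerate all n_i → n_f pairs with 1 ≤ n_f < n_i ≤ 7 and compute λ = 1240 / [13.6·4·(1/n_f² − 1/n_i²)].
Lines falling in [239, 297] nm: 7→3 (251.3 nm), 6→3 (273.5 nm).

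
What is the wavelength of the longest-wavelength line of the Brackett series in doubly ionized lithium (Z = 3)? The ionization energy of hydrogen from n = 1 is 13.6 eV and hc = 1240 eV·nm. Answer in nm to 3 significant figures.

450 nm

The Brackett series terminates on n_f = 4; the first line has n_i = 4+1 = 5.
ΔE = 122.4 × (1/4² − 1/5²) = 2.754 eV.
λ = 1240 / 2.754 = 450 nm.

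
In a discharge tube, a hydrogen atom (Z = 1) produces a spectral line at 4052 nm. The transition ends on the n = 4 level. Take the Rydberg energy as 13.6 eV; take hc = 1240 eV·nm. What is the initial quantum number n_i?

n_i = 5

The photon energy is ΔE = hc/λ = 1240 / 4052 = 0.3060 eV.
With Z = 1, ΔE = 13.60 × (1/n_f² − 1/n_i²), so 1/n_f² − 1/n_i² = 0.02250.
With n_f = 4: 1/n_i² = 1/16 − 0.02250 = 0.04000, so n_i ≈ 5.00.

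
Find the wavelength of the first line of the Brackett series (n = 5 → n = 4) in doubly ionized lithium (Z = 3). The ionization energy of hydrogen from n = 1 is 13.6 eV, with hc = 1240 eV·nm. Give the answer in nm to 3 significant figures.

The Brackett series terminates on n_f = 4; the first line has n_i = 4+1 = 5.
ΔE = 122.4 × (1/4² − 1/5²) = 2.754 eV.
λ = 1240 / 2.754 = 450 nm.

450 nm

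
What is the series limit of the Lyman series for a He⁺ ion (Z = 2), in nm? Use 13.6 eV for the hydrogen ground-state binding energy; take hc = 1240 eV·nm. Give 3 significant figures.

22.8 nm

The Lyman series has lower level n_f = 1; the series limit corresponds to n_i → ∞.
ΔE_max = 13.6 × 4 / 1² = 54.40 eV.
λ_min = 1240 / 54.40 = 22.8 nm.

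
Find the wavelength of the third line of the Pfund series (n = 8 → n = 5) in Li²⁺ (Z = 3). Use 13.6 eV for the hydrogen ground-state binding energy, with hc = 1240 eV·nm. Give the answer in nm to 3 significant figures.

The Pfund series terminates on n_f = 5; the third line has n_i = 5+3 = 8.
ΔE = 122.4 × (1/5² − 1/8²) = 2.984 eV.
λ = 1240 / 2.984 = 416 nm.

416 nm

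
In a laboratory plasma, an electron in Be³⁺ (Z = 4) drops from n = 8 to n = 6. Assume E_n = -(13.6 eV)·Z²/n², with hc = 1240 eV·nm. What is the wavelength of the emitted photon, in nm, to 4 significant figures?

For Z = 4 the level energies scale as Z², so the effective Rydberg energy is 13.6 × 16 = 217.6 eV.
ΔE = 217.6 × (1/6² − 1/8²) = 217.6 × 0.01215 = 2.644 eV.
λ = hc/ΔE = 1240 / 2.644 = 468.9 nm.

468.9 nm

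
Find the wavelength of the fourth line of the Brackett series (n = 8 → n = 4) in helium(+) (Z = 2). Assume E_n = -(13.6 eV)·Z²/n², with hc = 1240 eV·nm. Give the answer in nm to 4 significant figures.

486.3 nm

The Brackett series terminates on n_f = 4; the fourth line has n_i = 4+4 = 8.
ΔE = 54.40 × (1/4² − 1/8²) = 2.550 eV.
λ = 1240 / 2.550 = 486.3 nm.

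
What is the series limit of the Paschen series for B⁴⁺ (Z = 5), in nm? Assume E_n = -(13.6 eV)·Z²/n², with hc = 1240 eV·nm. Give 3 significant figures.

The Paschen series has lower level n_f = 3; the series limit corresponds to n_i → ∞.
ΔE_max = 13.6 × 25 / 3² = 37.78 eV.
λ_min = 1240 / 37.78 = 32.8 nm.

32.8 nm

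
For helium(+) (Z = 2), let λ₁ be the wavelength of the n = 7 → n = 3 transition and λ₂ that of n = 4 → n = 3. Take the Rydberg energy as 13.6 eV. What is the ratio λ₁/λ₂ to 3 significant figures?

0.536

λ ∝ 1/ΔE ∝ 1/(1/n_f² − 1/n_i²), and the Z² and hc factors cancel in the ratio.
λ₁/λ₂ = (1/3² − 1/4²)/(1/3² − 1/7²) = 0.04861/0.09070 = 0.536.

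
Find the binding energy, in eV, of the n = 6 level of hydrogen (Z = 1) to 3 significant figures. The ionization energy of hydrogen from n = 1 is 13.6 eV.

E_6 = −13.60/36 = −0.378 eV, so ionization (to E = 0) requires 0.378 eV.

0.378 eV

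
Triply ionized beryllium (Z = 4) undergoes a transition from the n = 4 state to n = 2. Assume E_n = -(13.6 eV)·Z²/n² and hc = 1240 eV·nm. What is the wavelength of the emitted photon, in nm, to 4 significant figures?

For Z = 4 the level energies scale as Z², so the effective Rydberg energy is 13.6 × 16 = 217.6 eV.
ΔE = 217.6 × (1/2² − 1/4²) = 217.6 × 0.1875 = 40.80 eV.
λ = hc/ΔE = 1240 / 40.80 = 30.39 nm.

30.39 nm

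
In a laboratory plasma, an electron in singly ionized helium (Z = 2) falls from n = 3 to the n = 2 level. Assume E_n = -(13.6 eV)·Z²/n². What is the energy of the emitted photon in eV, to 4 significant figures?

7.556 eV

The Bohr energies scale as Z², so for Z = 2: E_n = −54.40/n² eV.
E_3 = −54.40/9 = −6.044 eV and E_2 = −54.40/4 = −13.60 eV.
The photon energy is |E_3 − E_2| = 7.556 eV.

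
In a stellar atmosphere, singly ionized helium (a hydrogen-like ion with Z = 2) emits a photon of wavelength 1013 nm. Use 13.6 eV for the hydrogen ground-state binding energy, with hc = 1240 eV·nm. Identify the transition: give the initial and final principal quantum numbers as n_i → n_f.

The photon energy is ΔE = hc/λ = 1240 / 1013 = 1.224 eV.
With Z = 2, ΔE = 54.40 × (1/n_f² − 1/n_i²), so 1/n_f² − 1/n_i² = 0.02250.
Trying n_f = 4 gives 1/n_i² = 0.04000, i.e. n_i ≈ 5; this pair matches.

n_i = 5, n_f = 4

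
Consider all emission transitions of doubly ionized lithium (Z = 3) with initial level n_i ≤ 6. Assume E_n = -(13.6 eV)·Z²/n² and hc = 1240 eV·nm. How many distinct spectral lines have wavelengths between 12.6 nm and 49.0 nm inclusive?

3

Enumerate all n_i → n_f pairs with 1 ≤ n_f < n_i ≤ 6 and compute λ = 1240 / [13.6·9·(1/n_f² − 1/n_i²)].
Lines falling in [12.6, 49.0] nm: 2→1 (13.51 nm), 6→2 (45.59 nm), 5→2 (48.24 nm).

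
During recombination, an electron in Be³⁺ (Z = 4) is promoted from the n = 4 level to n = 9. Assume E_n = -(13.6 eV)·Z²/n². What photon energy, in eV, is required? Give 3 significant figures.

10.9 eV

The Bohr energies scale as Z², so for Z = 4: E_n = −217.6/n² eV.
E_9 = −217.6/81 = −2.686 eV and E_4 = −217.6/16 = −13.60 eV.
The photon energy is |E_9 − E_4| = 10.9 eV.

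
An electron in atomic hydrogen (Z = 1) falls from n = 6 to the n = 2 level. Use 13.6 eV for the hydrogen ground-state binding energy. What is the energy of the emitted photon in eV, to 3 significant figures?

E_6 = −13.60/36 = −0.3778 eV and E_2 = −13.60/4 = −3.400 eV.
The photon energy is |E_6 − E_2| = 3.02 eV.

3.02 eV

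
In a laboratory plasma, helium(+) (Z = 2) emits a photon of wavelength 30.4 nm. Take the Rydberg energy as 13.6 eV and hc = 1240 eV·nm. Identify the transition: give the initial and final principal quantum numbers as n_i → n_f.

n_i = 2, n_f = 1

The photon energy is ΔE = hc/λ = 1240 / 30.4 = 40.79 eV.
With Z = 2, ΔE = 54.40 × (1/n_f² − 1/n_i²), so 1/n_f² − 1/n_i² = 0.7498.
Trying n_f = 1 gives 1/n_i² = 0.2502, i.e. n_i ≈ 2; this pair matches.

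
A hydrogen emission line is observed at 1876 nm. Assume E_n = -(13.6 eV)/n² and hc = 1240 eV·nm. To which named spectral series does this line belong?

ΔE = 1240/1876 = 0.6610 eV.
This matches 13.6 × (1/3² − 1/4²), so n_f = 3: the Paschen series.

Paschen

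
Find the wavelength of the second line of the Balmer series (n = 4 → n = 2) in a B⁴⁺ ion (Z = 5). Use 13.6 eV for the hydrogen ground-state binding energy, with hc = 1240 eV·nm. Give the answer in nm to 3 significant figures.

19.5 nm

The Balmer series terminates on n_f = 2; the second line has n_i = 2+2 = 4.
ΔE = 340.0 × (1/2² − 1/4²) = 63.75 eV.
λ = 1240 / 63.75 = 19.5 nm.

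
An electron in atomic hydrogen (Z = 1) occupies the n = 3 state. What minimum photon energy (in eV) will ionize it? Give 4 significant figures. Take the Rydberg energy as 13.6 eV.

1.511 eV

E_3 = −13.60/9 = −1.511 eV, so ionization (to E = 0) requires 1.511 eV.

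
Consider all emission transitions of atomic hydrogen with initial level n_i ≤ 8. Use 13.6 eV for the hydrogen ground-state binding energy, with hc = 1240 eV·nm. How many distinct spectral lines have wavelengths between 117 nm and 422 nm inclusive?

Enumerate all n_i → n_f pairs with 1 ≤ n_f < n_i ≤ 8 and compute λ = 1240 / [13.6·1·(1/n_f² − 1/n_i²)].
Lines falling in [117, 422] nm: 2→1 (121.6 nm), 8→2 (389.0 nm), 7→2 (397.1 nm), 6→2 (410.3 nm).

4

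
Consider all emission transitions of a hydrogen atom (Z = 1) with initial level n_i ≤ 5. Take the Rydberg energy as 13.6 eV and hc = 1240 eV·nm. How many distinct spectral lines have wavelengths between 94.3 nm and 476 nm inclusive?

Enumerate all n_i → n_f pairs with 1 ≤ n_f < n_i ≤ 5 and compute λ = 1240 / [13.6·1·(1/n_f² − 1/n_i²)].
Lines falling in [94.3, 476] nm: 5→1 (94.98 nm), 4→1 (97.25 nm), 3→1 (102.6 nm), 2→1 (121.6 nm), 5→2 (434.2 nm).

5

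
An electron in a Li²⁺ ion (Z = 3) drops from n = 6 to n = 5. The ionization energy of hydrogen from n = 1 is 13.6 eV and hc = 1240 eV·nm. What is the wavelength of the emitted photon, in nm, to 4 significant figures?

828.9 nm

For Z = 3 the level energies scale as Z², so the effective Rydberg energy is 13.6 × 9 = 122.4 eV.
ΔE = 122.4 × (1/5² − 1/6²) = 122.4 × 0.01222 = 1.496 eV.
λ = hc/ΔE = 1240 / 1.496 = 828.9 nm.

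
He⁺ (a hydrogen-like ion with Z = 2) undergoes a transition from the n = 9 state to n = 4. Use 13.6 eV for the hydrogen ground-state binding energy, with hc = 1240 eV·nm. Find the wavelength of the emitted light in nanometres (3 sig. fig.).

For Z = 2 the level energies scale as Z², so the effective Rydberg energy is 13.6 × 4 = 54.40 eV.
ΔE = 54.40 × (1/4² − 1/9²) = 54.40 × 0.05015 = 2.728 eV.
λ = hc/ΔE = 1240 / 2.728 = 454 nm.

454 nm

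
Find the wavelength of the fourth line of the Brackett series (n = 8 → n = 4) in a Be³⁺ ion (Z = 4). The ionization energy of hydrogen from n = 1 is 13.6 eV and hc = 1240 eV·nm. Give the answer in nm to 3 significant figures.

The Brackett series terminates on n_f = 4; the fourth line has n_i = 4+4 = 8.
ΔE = 217.6 × (1/4² − 1/8²) = 10.20 eV.
λ = 1240 / 10.20 = 122 nm.

122 nm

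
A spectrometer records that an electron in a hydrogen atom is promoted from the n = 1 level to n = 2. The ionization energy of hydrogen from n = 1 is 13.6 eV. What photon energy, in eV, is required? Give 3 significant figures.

10.2 eV

E_2 = −13.60/4 = −3.400 eV and E_1 = −13.60/1 = −13.60 eV.
The photon energy is |E_2 − E_1| = 10.2 eV.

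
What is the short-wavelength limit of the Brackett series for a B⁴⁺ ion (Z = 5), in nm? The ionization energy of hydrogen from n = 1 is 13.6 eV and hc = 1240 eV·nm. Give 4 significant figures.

The Brackett series has lower level n_f = 4; the series limit corresponds to n_i → ∞.
ΔE_max = 13.6 × 25 / 4² = 21.25 eV.
λ_min = 1240 / 21.25 = 58.35 nm.

58.35 nm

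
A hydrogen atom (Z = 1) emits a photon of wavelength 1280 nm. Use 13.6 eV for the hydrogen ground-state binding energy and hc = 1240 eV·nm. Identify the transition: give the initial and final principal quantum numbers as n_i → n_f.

n_i = 5, n_f = 3

The photon energy is ΔE = hc/λ = 1240 / 1280 = 0.9688 eV.
With Z = 1, ΔE = 13.60 × (1/n_f² − 1/n_i²), so 1/n_f² − 1/n_i² = 0.07123.
Trying n_f = 3 gives 1/n_i² = 0.03988, i.e. n_i ≈ 5; this pair matches.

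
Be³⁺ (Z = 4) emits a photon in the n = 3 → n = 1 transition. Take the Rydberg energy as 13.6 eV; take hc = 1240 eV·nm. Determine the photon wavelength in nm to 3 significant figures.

6.41 nm

For Z = 4 the level energies scale as Z², so the effective Rydberg energy is 13.6 × 16 = 217.6 eV.
ΔE = 217.6 × (1/1² − 1/3²) = 217.6 × 0.8889 = 193.4 eV.
λ = hc/ΔE = 1240 / 193.4 = 6.41 nm.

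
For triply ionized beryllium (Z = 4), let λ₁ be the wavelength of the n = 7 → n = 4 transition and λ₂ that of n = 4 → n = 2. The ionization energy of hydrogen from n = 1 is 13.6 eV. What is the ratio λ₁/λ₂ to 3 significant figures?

λ ∝ 1/ΔE ∝ 1/(1/n_f² − 1/n_i²), and the Z² and hc factors cancel in the ratio.
λ₁/λ₂ = (1/2² − 1/4²)/(1/4² − 1/7²) = 0.1875/0.04209 = 4.45.

4.45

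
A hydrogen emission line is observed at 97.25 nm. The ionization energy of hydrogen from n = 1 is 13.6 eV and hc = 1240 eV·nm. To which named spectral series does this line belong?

ΔE = 1240/97.25 = 12.75 eV.
This matches 13.6 × (1/1² − 1/4²), so n_f = 1: the Lyman series.

Lyman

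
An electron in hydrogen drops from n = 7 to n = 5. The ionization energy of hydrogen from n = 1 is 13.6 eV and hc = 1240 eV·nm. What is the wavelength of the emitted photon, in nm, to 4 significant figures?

ΔE = 13.60 × (1/5² − 1/7²) = 13.60 × 0.01959 = 0.2664 eV.
λ = hc/ΔE = 1240 / 0.2664 = 4654 nm.
This line belongs to the Pfund series.

4654 nm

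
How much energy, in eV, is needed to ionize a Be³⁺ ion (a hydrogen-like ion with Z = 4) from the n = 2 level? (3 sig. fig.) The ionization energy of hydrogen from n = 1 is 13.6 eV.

E_n = −13.6 Z²/n² = −217.6/n² eV for Z = 4.
E_2 = −217.6/4 = −54.4 eV, so ionization (to E = 0) requires 54.4 eV.

54.4 eV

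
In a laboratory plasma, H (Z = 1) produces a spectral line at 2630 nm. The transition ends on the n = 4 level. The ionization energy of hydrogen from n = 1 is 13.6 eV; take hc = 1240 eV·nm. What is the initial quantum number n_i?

The photon energy is ΔE = hc/λ = 1240 / 2630 = 0.4715 eV.
With Z = 1, ΔE = 13.60 × (1/n_f² − 1/n_i²), so 1/n_f² − 1/n_i² = 0.03467.
With n_f = 4: 1/n_i² = 1/16 − 0.03467 = 0.02783, so n_i ≈ 5.99.

n_i = 6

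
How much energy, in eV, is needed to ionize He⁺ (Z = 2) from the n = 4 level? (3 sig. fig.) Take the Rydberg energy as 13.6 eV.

E_n = −13.6 Z²/n² = −54.40/n² eV for Z = 2.
E_4 = −54.40/16 = −3.40 eV, so ionization (to E = 0) requires 3.40 eV.

3.40 eV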